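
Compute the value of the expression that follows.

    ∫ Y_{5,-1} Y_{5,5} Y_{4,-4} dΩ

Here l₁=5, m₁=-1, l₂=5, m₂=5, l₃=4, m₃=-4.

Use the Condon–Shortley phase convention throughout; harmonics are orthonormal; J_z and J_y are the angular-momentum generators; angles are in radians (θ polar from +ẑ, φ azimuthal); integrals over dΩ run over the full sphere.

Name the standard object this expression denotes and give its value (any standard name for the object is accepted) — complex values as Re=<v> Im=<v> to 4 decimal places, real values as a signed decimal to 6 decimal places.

Gaunt coefficient, -0.075170

This is a Gaunt coefficient — the integral of a triple product of spherical harmonics over the sphere.
Checks pass: Σm=0; 14 even; l₃=4∈[0,10].
(2·5+1)(2·5+1)(2·4+1) = 1089
Δ: 6! 4! 4! / 15! → 1/3153150
sum: t=1:−1/69120 t=2:+1/1728 t=3:−1/576 t=4:+1/1728 t=5:−1/69120 = -7/11520
3j²(5 5 4; 0 0 0) = Δ·Π!·Σ² = 2/143  (sign -1)
sum: t=6:+1/414720 = 1/414720
3j²(5 5 4; -1 5 -4) = Δ·Π!·Σ² = 2/429  (sign +1)
combine: 4πI² = 1089·2/143·2/429 = 12/169
take √, sign -1: I = -0.07516962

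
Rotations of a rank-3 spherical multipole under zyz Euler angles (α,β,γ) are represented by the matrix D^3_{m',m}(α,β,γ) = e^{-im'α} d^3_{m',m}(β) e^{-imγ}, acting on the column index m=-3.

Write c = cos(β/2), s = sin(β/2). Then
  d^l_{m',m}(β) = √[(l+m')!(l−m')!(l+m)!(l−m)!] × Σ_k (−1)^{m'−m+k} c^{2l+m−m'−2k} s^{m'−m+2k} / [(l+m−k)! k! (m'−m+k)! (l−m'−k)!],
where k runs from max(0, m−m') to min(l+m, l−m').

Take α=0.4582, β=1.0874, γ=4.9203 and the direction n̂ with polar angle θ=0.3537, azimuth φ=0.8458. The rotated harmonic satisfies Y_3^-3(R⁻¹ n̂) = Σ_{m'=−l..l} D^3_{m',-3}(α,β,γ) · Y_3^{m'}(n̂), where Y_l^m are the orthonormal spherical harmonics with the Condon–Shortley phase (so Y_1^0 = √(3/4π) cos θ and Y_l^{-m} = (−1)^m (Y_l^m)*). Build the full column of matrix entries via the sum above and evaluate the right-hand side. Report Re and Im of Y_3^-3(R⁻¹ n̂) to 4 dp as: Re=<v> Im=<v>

Need the full column D^3_{m',-3} for m'=−3..3 at α=0.4582, β=1.0874, γ=4.9203.
cos(β/2)=0.855801, sin(β/2)=0.517306
d^3_{-3,-3}: single k=0 term ⇒ +0.392858;  D = -0.357497-0.162891i
d^3_{-2,-3}: single k=0 term ⇒ -0.581682;  D = +0.581409-0.017833i
d^3_{-1,-3}: single k=0 term ⇒ +0.555944;  D = -0.490824+0.261084i
d^3_{0,-3}: single k=0 term ⇒ -0.388039;  D = +0.226642-0.314973i
d^3_{1,-3}: single k=0 term ⇒ +0.203133;  D = -0.033472+0.200356i
d^3_{2,-3}: single k=0 term ⇒ -0.077658;  D = -0.022405-0.074356i
d^3_{3,-3}: single k=0 term ⇒ +0.019164;  D = +0.013075+0.014011i
Y_3^{m'}(θ=0.3537,φ=0.8458) and Σ D·Y over m':
  (-0.3575-0.1629i)·(-0.0143-0.0098i)  (+0.5814-0.0178i)·(-0.0139-0.1142i)  (-0.4908+0.2611i)·(+0.2524-0.2849i)  (+0.2266-0.3150i)·(+0.4902+0.0000i)  (-0.0335+0.2004i)·(-0.2524-0.2849i)  (-0.0224-0.0744i)·(-0.0139+0.1142i)  (+0.0131+0.0140i)·(+0.0143-0.0098i)
Y_3^-3(R⁻¹ n̂) = +0.129641-0.051442i

Re=0.1296 Im=-0.0514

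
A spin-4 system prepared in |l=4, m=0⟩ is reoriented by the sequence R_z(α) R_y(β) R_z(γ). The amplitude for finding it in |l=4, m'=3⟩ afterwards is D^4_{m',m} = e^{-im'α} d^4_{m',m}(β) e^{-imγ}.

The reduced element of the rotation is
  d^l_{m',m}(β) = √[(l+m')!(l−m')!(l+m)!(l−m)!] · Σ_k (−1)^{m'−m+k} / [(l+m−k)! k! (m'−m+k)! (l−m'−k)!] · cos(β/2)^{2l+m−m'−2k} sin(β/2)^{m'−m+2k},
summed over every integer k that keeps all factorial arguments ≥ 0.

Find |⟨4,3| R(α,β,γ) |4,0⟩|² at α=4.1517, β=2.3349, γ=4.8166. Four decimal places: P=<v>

First d^4_{3,0}(β=2.3349), then the phase factors e^{-i(3)α} and e^{-i(0)γ}:
With c≡cos(β/2)=0.392498 and s≡sin(β/2)=0.919753, N=[5040·1·24·24]^{1/2}=1703.830978
k∈{0,1} keeps every argument non-negative
  k=0: (−1)^3·1703.8310/(144)·0.3925^5·0.9198^3 = -0.085756
  k=1: (−1)^4·1703.8310/(144)·0.3925^3·0.9198^5 = +0.470905
d^4_{3,0}(2.3349) = -0.085756 +0.470905 = +0.385148
|D^4_{3,0}|² = |d^4_{3,0}(β)|² = (+0.385148)² = 0.148339 (the z-rotation phases have unit modulus)

P=0.1483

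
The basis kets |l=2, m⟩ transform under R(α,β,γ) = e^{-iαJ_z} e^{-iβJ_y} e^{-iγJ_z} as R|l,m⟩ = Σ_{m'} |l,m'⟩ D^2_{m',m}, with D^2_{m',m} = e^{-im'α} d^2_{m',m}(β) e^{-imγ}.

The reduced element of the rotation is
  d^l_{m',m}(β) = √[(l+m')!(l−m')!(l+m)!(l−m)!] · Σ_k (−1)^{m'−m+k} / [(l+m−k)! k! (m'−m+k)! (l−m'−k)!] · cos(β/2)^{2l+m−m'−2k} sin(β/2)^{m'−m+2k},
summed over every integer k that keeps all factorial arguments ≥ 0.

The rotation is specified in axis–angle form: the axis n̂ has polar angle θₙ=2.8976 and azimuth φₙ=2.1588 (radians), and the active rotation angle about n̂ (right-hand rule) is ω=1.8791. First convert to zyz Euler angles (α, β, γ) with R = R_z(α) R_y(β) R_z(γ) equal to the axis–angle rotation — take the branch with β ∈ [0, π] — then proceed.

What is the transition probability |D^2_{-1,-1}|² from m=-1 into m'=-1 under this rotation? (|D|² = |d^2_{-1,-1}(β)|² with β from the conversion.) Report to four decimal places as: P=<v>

P=0.6652

Axis–angle → zyz. n̂ = (sinθₙcosφₙ, sinθₙsinφₙ, cosθₙ) = (-0.134004, +0.201006, -0.970381), ω = 1.8791.
R = I cosω + sinω [n̂]ₓ + (1−cosω) n̂n̂ᵀ gives
  R = [-0.280037, +0.889518, +0.361021; -0.959736, -0.250779, -0.126554; -0.022035, -0.381925, +0.923931]
β = atan2(√(R₁₃²+R₂₃²), R₃₃) = 0.392566; α = atan2(R₂₃, R₁₃) mod 2π = 5.946027; γ = atan2(R₃₂, −R₃₁) mod 2π = 4.770020
Split into d^2_{-1,-1}(β=0.3926) × two z-phases.
With c≡cos(β/2)=0.980798 and s≡sin(β/2)=0.195025, N=[1·6·1·6]^{1/2}=6.000000
k∈{0,1} keeps every argument non-negative
  k=0: (−1)^0·6.0000/(6)·0.9808^4·0.1950^0 = +0.925377
  k=1: (−1)^1·6.0000/(2)·0.9808^2·0.1950^2 = -0.109764
d^2_{-1,-1}(0.3926) = +0.925377 -0.109764 = +0.815613
|D^2_{-1,-1}|² = |d^2_{-1,-1}(β)|² = (+0.815613)² = 0.665225 (the z-rotation phases have unit modulus)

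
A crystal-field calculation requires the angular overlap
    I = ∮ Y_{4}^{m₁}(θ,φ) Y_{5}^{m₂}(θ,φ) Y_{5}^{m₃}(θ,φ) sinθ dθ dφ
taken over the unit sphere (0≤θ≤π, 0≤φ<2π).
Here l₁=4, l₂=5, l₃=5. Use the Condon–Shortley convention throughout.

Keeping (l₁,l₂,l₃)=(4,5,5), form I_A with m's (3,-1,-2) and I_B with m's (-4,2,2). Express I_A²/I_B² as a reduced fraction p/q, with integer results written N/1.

Shared (l₁,l₂,l₃)=(4,5,5): N and (l;000)² cancel in I_A²/I_B².
A: Δ = 4!·4!·6!/15! = 1/3153150; Racah Σ t=0..1: t=0:+1/6912 t=1:−1/5184 = -1/20736; ⇒ 3j(4 5 5; 3 -1 -2)² = 5/2574, sgn +1
B: Δ = 4!·4!·6!/15! = 1/3153150; Racah Σ t=4..4: t=4:+1/20736 = 1/20736; ⇒ 3j(4 5 5; -4 2 2)² = 35/1287, sgn -1
I_A²/I_B² = (5/2574)/(35/1287) = 1/14

1/14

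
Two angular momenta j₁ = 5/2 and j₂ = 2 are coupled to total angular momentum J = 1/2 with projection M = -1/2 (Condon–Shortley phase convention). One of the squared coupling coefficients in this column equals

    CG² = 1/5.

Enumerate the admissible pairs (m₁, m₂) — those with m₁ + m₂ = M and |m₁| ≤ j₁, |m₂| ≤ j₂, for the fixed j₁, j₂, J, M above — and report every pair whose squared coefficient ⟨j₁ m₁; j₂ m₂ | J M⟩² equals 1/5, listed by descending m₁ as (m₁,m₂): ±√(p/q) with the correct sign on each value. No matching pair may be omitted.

Admissible pairs with m₁+m₂ = M = -1/2: (-5/2,2), (-3/2,1), (-1/2,0), (1/2,-1), (3/2,-2)
  (m₁,m₂)=(3/2,-2): CG² = 1/15, CG = +√(1/15)
  (m₁,m₂)=(1/2,-1): CG² = 2/15, CG = −√(2/15)
  (m₁,m₂)=(-1/2,0): CG² = 1/5, CG = +√(1/5)   ← matches the target
  (m₁,m₂)=(-3/2,1): CG² = 4/15, CG = −√(4/15)
  (m₁,m₂)=(-5/2,2): CG² = 1/3, CG = +√(1/3)
Pairs with CG² = 1/5: (-1/2,0): +√(1/5)

(-1/2,0): +√(1/5)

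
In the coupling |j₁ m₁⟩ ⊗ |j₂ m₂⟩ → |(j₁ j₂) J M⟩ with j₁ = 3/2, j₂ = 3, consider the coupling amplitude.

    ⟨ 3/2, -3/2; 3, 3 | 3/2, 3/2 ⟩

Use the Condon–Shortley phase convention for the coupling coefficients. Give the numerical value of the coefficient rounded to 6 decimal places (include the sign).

triangle: 3!×0!×3!/7! = 36/5040
(j±m)!: 0!×3!×6!×0!×3!×0! = 25920
prefactor² = (2J+1)×Δ×N² = 5184/7
  k=3: −1/(3!×0!×0!×3!×0!×0!) = -1/36
Σ = -1/36  ⇒  CG² = 5184/7×(-1/36)² = 4/7
CG = −√(4/7) = -0.755929

-0.755929  (= −√(4/7))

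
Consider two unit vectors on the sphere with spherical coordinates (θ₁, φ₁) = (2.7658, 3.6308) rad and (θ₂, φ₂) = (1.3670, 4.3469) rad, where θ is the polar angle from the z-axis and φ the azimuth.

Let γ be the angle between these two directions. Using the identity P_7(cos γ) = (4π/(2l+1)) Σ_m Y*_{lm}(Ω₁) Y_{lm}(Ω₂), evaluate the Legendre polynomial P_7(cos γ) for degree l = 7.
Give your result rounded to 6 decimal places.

-0.170237

Summing Y*_{l m}(θ₁,φ₁)·Y_{l m}(θ₂,φ₂) over m ∈ [−7, 7]; prefactor 4π/(2·7+1) = 0.837758:
  m=-7: Y*=(0.000431, 0.000125)  Y=(0.237862, 0.360556)  product (0.000057, 0.000185)
  m=-6: Y*=(0.004163, -0.000871)  Y=(0.194654, -0.271430)  product (0.000574, -0.001300)
  m=-5: Y*=(0.019224, -0.016047)  Y=(0.149450, 0.039221)  product (0.003502, -0.001644)
  m=-4: Y*=(0.038467, -0.094648)  Y=(-0.036615, -0.335082)  product (-0.033123, -0.009424)
  m=-3: Y*=(-0.029832, -0.288112)  Y=(0.049590, -0.025461)  product (-0.008815, -0.013528)
  m=-2: Y*=(-0.294303, -0.437294)  Y=(-0.242700, -0.217624)  product (-0.023738, 0.170179)
  m=-1: Y*=(-0.395897, -0.210764)  Y=(0.006065, -0.015849)  product (-0.005741, 0.004996)
  m=+0: Y*=(0.213793, -0.000000)  Y=(-0.321044, 0.000000)  product (-0.068637, 0.000000)
  m=+1: Y*=(0.395897, -0.210764)  Y=(-0.006065, -0.015849)  product (-0.005741, -0.004996)
  m=+2: Y*=(-0.294303, 0.437294)  Y=(-0.242700, 0.217624)  product (-0.023738, -0.170179)
  m=+3: Y*=(0.029832, -0.288112)  Y=(-0.049590, -0.025461)  product (-0.008815, 0.013528)
  m=+4: Y*=(0.038467, 0.094648)  Y=(-0.036615, 0.335082)  product (-0.033123, 0.009424)
  m=+5: Y*=(-0.019224, -0.016047)  Y=(-0.149450, 0.039221)  product (0.003502, 0.001644)
  m=+6: Y*=(0.004163, 0.000871)  Y=(0.194654, 0.271430)  product (0.000574, 0.001300)
  m=+7: Y*=(-0.000431, 0.000125)  Y=(-0.237862, 0.360556)  product (0.000057, -0.000185)
Total Σ_m = (-0.203206, 0.000000). Multiply by 0.837758: (-0.170237, 0.000000). P_7(cos γ) = -0.170237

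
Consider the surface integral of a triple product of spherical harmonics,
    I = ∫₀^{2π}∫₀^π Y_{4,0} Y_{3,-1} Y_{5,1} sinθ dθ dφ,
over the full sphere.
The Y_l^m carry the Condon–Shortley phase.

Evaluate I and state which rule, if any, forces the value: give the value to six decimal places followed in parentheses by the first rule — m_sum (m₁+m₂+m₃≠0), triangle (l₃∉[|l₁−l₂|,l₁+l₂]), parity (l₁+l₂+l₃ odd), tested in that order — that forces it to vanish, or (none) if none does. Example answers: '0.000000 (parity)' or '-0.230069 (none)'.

Rules hold: Σm=0, L=12 even, 1≤5≤7.
N = 9·7·11 = 693
Δ = 2!·6!·4!/13! = 1/180180
Racah Σ t=0..2: t=0:+1/576 t=1:−1/144 t=2:+1/576 = -1/288
⇒ 3j(4 3 5; 0 0 0)² = 20/1001, sgn +1
Racah Σ t=0..2: t=0:+1/384 t=1:−1/216 t=2:+1/2304 = -11/6912
⇒ 3j(4 3 5; 0 -1 1)² = 11/1638, sgn -1
4πI² = N·(3j₀)²·(3jₘ)² = 110/1183
I = -1·√(0.0929839/4π) = -0.08601992
No selection rule forces the value: the integral is nonzero (none).

-0.086020 (none)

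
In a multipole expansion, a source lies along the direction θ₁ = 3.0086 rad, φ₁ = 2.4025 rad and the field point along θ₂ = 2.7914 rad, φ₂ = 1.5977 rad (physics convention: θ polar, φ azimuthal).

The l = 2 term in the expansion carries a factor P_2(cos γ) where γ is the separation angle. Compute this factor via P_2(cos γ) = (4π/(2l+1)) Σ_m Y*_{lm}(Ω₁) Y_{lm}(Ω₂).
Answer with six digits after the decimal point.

0.889754

Summing Y*_{l m}(θ₁,φ₁)·Y_{l m}(θ₂,φ₂) over m ∈ [−2, 2]; prefactor 4π/(2·2+1) = 2.513274:
  [-2]  conj(Y_{2,-2})(Ω₁) = +0.000628-0.006763i ; Y_{2,-2}(Ω₂) = -0.045400+0.002445i ; Δ = -0.000012+0.000309i
  [-1]  conj(Y_{2,-1})(Ω₁) = +0.075043-0.068396i ; Y_{2,-1}(Ω₂) = +0.006697+0.248868i ; Δ = +0.017524+0.018218i
  [+0]  conj(Y_{2,0})(Ω₁) = +0.614147-0.000000i ; Y_{2,0}(Ω₂) = +0.519415+0.000000i ; Δ = +0.318997+0.000000i
  [+1]  conj(Y_{2,1})(Ω₁) = -0.075043-0.068396i ; Y_{2,1}(Ω₂) = -0.006697+0.248868i ; Δ = +0.017524-0.018218i
  [+2]  conj(Y_{2,2})(Ω₁) = +0.000628+0.006763i ; Y_{2,2}(Ω₂) = -0.045400-0.002445i ; Δ = -0.000012-0.000309i
Σ over m = +0.354022+0.000000i; ×(4π/5) → +0.889754+0.000000i. Real part: 0.889754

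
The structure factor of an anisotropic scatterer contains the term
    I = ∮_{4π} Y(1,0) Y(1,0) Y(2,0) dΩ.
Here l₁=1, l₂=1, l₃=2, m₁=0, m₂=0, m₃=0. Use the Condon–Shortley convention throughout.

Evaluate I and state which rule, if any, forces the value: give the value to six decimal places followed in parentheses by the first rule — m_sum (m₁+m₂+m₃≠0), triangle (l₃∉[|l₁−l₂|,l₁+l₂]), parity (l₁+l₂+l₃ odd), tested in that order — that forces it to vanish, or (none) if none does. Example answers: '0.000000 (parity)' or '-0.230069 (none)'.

Checks pass: Σm=0; 4 even; l₃=2∈[0,2].
(2·1+1)(2·1+1)(2·2+1) = 45
Δ: 0! 2! 2! / 5! → 1/30
sum: t=0:+1/1 = 1/1
3j²(1 1 2; 0 0 0) = Δ·Π!·Σ² = 2/15  (sign +1)
(m-triple is (0,0,0) — same symbol as above.)
combine: 4πI² = 45·2/15·2/15 = 4/5
take √, sign +1: I = 0.25231325
No selection rule forces the value: the integral is nonzero (none).

0.252313 (none)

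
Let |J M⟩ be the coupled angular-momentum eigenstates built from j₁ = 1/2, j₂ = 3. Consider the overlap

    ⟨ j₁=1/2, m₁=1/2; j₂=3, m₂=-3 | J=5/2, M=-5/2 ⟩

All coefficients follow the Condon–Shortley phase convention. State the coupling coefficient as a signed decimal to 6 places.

√[6·1!0!5!/7! · 1!0!0!6!0!5!] = √(86400/7)
  +(−1)^0/∏(0,1,0,0,0,5)! = 1/120  (running 1/120)
⟨..|..⟩ = √(86400/7)·(1/120) = +0.925820

+0.925820  (= +√(6/7))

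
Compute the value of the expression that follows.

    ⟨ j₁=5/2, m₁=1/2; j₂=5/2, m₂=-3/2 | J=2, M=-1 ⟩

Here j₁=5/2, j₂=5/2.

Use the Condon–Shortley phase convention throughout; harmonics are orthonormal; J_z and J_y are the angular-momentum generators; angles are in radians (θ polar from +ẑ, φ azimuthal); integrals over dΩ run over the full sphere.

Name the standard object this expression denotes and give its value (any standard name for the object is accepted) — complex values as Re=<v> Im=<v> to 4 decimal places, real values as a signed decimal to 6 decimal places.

Clebsch–Gordan coefficient, −√(1/7) ≈ -0.377964

This is a Clebsch–Gordan (vector-coupling) coefficient.
j₁+j₂−J=3  J+j₁−j₂=2  J−j₁+j₂=2  j₁+j₂+J+1=8
(j₁±m₁, j₂±m₂, J±M) = (3,2,1,4,1,3)
P² = 36/7
sum k=0..1:
  [0] +1/12 = 1/12
  [1] −1/4 = -1/4
S = -1/6
C² = P²·S² = 1/7 ; C = -0.377964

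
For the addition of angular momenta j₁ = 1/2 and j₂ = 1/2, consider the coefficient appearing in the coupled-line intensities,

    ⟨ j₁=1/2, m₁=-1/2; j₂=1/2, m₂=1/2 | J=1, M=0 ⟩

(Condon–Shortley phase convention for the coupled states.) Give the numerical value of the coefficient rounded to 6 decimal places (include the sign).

triangle: 0!×1!×1!/3! = 1/6
(j±m)!: 0!×1!×1!×0!×1!×1! = 1
prefactor² = (2J+1)×Δ×N² = 1/2
  k=0: +1/(0!×0!×1!×1!×0!×0!) = 1
Σ = 1  ⇒  CG² = 1/2×1² = 1/2
CG = +√(1/2) = +0.707107

+0.707107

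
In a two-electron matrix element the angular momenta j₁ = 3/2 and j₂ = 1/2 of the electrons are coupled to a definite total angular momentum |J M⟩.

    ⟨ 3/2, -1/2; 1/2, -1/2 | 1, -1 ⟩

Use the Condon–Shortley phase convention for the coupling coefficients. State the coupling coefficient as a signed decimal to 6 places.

√[3·1!2!0!/4! · 1!2!0!1!0!2!] = √(1)
  +(−1)^0/∏(0,1,2,0,0,0)! = 1/2  (running 1/2)
⟨..|..⟩ = √(1)·(1/2) = +0.500000

+√(1/4) ≈ +0.500000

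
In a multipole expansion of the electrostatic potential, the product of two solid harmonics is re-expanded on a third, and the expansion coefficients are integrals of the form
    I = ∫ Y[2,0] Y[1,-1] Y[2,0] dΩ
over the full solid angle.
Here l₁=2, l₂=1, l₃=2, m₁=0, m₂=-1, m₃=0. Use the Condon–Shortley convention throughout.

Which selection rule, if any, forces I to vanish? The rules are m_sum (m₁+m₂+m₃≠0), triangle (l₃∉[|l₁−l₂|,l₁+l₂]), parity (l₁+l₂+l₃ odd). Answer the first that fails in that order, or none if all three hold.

m_sum

Σmᵢ = -1  ✗
l₃∈[|l₁−l₂|,l₁+l₂]=[1,3], have l₃=2
Σlᵢ = 5 ⇒ odd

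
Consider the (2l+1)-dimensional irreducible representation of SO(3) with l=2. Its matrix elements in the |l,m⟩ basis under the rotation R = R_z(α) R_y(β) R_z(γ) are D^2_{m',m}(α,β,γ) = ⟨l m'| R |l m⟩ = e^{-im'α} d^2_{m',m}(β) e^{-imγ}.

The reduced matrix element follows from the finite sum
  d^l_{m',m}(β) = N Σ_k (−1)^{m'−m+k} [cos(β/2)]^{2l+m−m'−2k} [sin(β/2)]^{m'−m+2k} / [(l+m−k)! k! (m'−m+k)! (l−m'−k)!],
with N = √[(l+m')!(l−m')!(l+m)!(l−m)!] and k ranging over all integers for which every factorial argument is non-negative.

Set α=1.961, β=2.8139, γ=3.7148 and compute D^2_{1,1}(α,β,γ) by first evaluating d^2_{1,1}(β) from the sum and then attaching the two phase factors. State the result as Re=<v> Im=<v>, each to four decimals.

Split into d^2_{1,1}(β=2.8139) × two z-phases.
Half-angle: c=0.163114, s=0.986607. N=√(6·1·6·1)=6.000000
Admissible k: 0..1 (factorial args all ≥0)
  k=0: (−1)^0·6.0000/(6)·0.1631^4·0.9866^0 = +0.000708
  k=1: (−1)^1·6.0000/(2)·0.1631^2·0.9866^2 = -0.077695
d^2_{1,1}(2.8139) = +0.000708 -0.077695 = -0.076987
D = (-0.380377-0.924832i)·(-0.076987)·(-0.840166+0.542330i) = -0.063217-0.043938i

Re=-0.0632 Im=-0.0439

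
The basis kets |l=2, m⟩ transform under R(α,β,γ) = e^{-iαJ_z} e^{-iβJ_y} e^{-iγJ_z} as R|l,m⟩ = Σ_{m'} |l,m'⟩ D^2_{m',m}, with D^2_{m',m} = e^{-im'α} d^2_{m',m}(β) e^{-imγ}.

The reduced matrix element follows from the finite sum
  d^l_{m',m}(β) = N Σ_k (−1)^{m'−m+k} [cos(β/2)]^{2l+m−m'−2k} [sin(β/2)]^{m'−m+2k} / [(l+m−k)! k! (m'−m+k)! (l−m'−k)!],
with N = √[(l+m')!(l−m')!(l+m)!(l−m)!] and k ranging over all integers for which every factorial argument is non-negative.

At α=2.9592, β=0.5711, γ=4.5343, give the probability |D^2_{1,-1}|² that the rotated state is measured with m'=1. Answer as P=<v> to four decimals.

P=0.0453

First d^2_{1,-1}(β=0.5711), then the phase factors e^{-i(1)α} and e^{-i(-1)γ}:
c=cos(0.571100/2)=0.959507, s=sin(0.571100/2)=0.281685; N=√[6·1·1·6]=6.000000
k∈{0,1} keeps every argument non-negative
  k=0: (−1)^2·6.0000/(2)·0.9595^2·0.2817^2 = +0.219152
  k=1: (−1)^3·6.0000/(6)·0.9595^0·0.2817^4 = -0.006296
d^2_{1,-1}(0.5711) = +0.219152 -0.006296 = +0.212856
|D^2_{1,-1}|² = |d^2_{1,-1}(β)|² = (+0.212856)² = 0.045308 (the z-rotation phases have unit modulus)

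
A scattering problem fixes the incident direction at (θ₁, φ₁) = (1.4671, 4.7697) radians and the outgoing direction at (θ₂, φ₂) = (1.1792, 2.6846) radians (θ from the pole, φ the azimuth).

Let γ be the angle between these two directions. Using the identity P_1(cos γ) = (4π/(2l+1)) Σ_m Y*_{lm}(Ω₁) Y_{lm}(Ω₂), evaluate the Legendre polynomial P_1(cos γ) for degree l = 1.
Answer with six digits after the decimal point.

Summing Y*_{l m}(θ₁,φ₁)·Y_{l m}(θ₂,φ₂) over m ∈ [−1, 1]; prefactor 4π/(2·1+1) = 4.188790:
  m=-1: Y*=(0.019683, -0.343074)  Y=(-0.286571, -0.140909)  product (-0.053983, 0.095541)
  m=+0: Y*=(0.050576, -0.000000)  Y=(0.186482, 0.000000)  product (0.009431, 0.000000)
  m=+1: Y*=(-0.019683, -0.343074)  Y=(0.286571, -0.140909)  product (-0.053983, -0.095541)
Accumulated sum (-0.098535, 0.000000); after 4π/(2l+1) scaling, (-0.412741, 0.000000) ⇒ P_1 = -0.412741

-0.412741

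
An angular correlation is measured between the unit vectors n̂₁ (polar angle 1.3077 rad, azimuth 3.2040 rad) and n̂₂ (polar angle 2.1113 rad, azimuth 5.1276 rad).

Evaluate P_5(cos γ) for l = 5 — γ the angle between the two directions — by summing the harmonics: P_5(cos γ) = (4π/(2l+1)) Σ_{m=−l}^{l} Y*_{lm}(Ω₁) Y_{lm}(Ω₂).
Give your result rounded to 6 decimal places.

Term-by-term m-sum for l=5 (normalisation 4π/11 = 1.142397):
  m=-5: (-0.370774, -0.119602) × (0.188242, -0.104126) = (-0.082249, 0.016093)  (running Σ = (-0.082249, 0.016093))
  m=-4: (0.321536, 0.081975) × (0.036712, 0.406589) = (-0.021526, 0.133743)  (running Σ = (-0.103775, 0.149836))
  m=-3: (0.119728, 0.022681) × (-0.285815, -0.096357) = (-0.032035, -0.018019)  (running Σ = (-0.135810, 0.131816))
  m=-2: (-0.325015, -0.040779) × (-0.088949, 0.097343) = (0.032879, -0.028011)  (running Σ = (-0.102930, 0.103806))
  m=-1: (-0.046036, -0.002877) × (-0.136773, -0.310254) = (0.005404, 0.014676)  (running Σ = (-0.097526, 0.118482))
  m=0: (0.320993, -0.000000) × (-0.053091, 0.000000) = (-0.017042, 0.000000)  (running Σ = (-0.114568, 0.118482))
  m=1: (0.046036, -0.002877) × (0.136773, -0.310254) = (0.005404, -0.014676)  (running Σ = (-0.109164, 0.103806))
  m=2: (-0.325015, 0.040779) × (-0.088949, -0.097343) = (0.032879, 0.028011)  (running Σ = (-0.076285, 0.131816))
  m=3: (-0.119728, 0.022681) × (0.285815, -0.096357) = (-0.032035, 0.018019)  (running Σ = (-0.108319, 0.149836))
  m=4: (0.321536, -0.081975) × (0.036712, -0.406589) = (-0.021526, -0.133743)  (running Σ = (-0.129845, 0.016093))
  m=5: (0.370774, -0.119602) × (-0.188242, -0.104126) = (-0.082249, -0.016093)  (running Σ = (-0.212094, 0.000000))
Total Σ_m = (-0.212094, 0.000000). Multiply by 1.142397: (-0.242296, 0.000000). P_5(cos γ) = -0.242296

-0.242296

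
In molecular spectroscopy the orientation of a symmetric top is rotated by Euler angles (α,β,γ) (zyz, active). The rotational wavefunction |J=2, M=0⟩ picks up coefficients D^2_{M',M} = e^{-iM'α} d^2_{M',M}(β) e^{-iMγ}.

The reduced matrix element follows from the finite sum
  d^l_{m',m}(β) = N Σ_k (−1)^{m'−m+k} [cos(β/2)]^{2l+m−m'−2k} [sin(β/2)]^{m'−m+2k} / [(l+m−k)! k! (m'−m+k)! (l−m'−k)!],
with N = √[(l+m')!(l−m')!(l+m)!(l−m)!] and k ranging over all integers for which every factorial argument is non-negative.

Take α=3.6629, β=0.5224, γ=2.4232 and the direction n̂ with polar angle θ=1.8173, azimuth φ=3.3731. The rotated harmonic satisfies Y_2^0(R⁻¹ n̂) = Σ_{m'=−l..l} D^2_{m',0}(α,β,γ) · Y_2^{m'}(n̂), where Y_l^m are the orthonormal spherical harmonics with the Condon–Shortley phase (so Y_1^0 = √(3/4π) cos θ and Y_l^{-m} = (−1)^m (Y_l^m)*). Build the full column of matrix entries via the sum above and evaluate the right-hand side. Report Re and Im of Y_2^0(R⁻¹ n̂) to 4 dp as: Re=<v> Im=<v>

Re=-0.2552 Im=0.0000

Need the full column D^2_{m',0} for m'=−2..2 at α=3.6629, β=0.5224, γ=2.4232.
cos(β/2)=0.966081, sin(β/2)=0.258240
d^2_{-2,0}: single k=2 term ⇒ +0.152458;  D = +0.076833+0.131682i
d^2_{-1,0}: k∈[1..2] ⇒ +0.570347 -0.040753 = +0.529594;  D = -0.459248-0.263746i
d^2_{0,0}: k∈[0..2] ⇒ +0.871071 -0.248963 +0.004447 = +0.626556;  D = +0.626556+0.000000i
d^2_{1,0}: k∈[0..1] ⇒ -0.570347 +0.040753 = -0.529594;  D = +0.459248-0.263746i
d^2_{2,0}: single k=0 term ⇒ +0.152458;  D = +0.076833-0.131682i
Y_2^{m'}(θ=1.8173,φ=3.3731) and Σ D·Y over m':
  (+0.0768+0.1317i)·(+0.3250-0.1623i)  (-0.4592-0.2637i)·(+0.1779-0.0419i)  (+0.6266+0.0000i)·(-0.2591+0.0000i)  (+0.4592-0.2637i)·(-0.1779-0.0419i)  (+0.0768-0.1317i)·(+0.3250+0.1623i)
Y_2^0(R⁻¹ n̂) = -0.255195+0.000000i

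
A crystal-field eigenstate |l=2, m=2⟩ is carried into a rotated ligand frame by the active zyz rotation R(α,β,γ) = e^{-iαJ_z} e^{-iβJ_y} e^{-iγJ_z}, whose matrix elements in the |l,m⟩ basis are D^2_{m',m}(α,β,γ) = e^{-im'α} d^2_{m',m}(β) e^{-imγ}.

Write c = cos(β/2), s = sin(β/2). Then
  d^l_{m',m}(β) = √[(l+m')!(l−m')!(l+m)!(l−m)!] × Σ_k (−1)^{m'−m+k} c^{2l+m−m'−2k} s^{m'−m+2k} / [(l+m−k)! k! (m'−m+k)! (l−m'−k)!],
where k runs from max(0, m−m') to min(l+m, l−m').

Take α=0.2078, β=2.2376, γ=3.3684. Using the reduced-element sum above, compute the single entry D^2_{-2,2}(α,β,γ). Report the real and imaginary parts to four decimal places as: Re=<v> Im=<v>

D^2_{-2,2}(0.2078,2.2376,3.3684) = e^{-i·-2·0.2078}·d^2_{-2,2}(2.2376)·e^{-i·2·3.3684}. Compute d first:
c=cos(2.237600/2)=0.436762, s=sin(2.237600/2)=0.899577; N=√[1·24·24·1]=24.000000
The bounds max(0,m−m')=4 and min(l+m,l−m')=4 give 1 term
  k=4: (−1)^0·24.0000/(24)·0.4368^0·0.8996^4 = +0.654867
d^2_{-2,2}(2.2376) = +0.654867
D = (+0.914874+0.403739i)·(+0.654867)·(+0.898869-0.438218i) = +0.654394-0.024889i

Re=0.6544 Im=-0.0249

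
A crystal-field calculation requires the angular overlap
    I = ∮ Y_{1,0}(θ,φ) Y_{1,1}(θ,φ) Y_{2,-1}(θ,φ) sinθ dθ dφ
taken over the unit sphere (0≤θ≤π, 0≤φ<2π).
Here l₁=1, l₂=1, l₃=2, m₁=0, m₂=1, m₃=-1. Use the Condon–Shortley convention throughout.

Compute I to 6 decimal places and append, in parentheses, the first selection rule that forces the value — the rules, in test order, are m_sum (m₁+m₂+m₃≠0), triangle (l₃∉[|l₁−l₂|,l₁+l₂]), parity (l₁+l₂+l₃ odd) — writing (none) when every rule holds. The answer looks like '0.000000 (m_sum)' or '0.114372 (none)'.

-0.218510 (none)

Checks pass: Σm=0; 4 even; l₃=2∈[0,2].
(2·1+1)(2·1+1)(2·2+1) = 45
Δ: 0! 2! 2! / 5! → 1/30
sum: t=0:+1/1 = 1/1
3j²(1 1 2; 0 0 0) = Δ·Π!·Σ² = 2/15  (sign +1)
sum: t=0:+1/2 = 1/2
3j²(1 1 2; 0 1 -1) = Δ·Π!·Σ² = 1/10  (sign -1)
combine: 4πI² = 45·2/15·1/10 = 3/5
take √, sign -1: I = -0.21850969
No selection rule forces the value: the integral is nonzero (none).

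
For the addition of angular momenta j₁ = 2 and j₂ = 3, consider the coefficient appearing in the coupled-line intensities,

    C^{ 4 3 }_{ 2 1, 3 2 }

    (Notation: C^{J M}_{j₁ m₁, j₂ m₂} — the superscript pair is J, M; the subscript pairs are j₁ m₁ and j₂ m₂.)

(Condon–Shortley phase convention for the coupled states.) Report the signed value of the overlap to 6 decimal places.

j₁+j₂−J=1  J+j₁−j₂=3  J−j₁+j₂=5  j₁+j₂+J+1=10
(j₁±m₁, j₂±m₂, J±M) = (3,1,5,1,7,1)
P² = 6480
sum k=0..1:
  [0] +1/240 = 1/240
  [1] −1/144 = -1/144
S = -1/360
C² = P²·S² = 1/20 ; C = -0.223607

-0.223607  (= −√(1/20))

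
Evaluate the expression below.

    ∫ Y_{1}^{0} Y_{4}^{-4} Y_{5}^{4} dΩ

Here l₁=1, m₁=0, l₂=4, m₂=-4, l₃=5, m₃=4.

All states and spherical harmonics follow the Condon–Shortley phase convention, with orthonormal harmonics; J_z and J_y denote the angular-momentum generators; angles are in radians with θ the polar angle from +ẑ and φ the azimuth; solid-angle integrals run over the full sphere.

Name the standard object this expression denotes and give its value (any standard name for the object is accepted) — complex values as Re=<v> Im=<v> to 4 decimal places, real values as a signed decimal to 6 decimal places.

This is a Gaunt coefficient — the integral of a triple product of spherical harmonics over the sphere.
m-sum 0 ✓  L=10 even ✓  3≤5≤5 ✓
Π(2lᵢ+1) = 3×9×11 = 297
triangle coeff Δ(1,4,5) = 1/495
Σ_t [0,0]: t=0:+1/576 = 1/576
(3j)²=5/99 [(1 4 5; 0 0 0)], sign=-1
Σ_t [0,0]: t=0:+1/40320 = 1/40320
(3j)²=1/55 [(1 4 5; 0 -4 4)], sign=-1
⇒ 4πI² = 3/11
I = (+1)√(3/11/(4π)) = 0.14731920

Gaunt coefficient, +0.147319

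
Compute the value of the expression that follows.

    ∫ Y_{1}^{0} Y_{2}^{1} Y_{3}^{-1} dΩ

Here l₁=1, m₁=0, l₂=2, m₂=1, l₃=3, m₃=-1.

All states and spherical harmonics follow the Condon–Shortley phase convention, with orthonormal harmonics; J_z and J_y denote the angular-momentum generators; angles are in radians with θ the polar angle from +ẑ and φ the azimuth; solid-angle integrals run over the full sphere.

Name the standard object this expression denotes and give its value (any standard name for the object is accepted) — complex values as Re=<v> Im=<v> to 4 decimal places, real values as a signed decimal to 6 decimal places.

Gaunt coefficient, -0.233597

This is a Gaunt coefficient — the integral of a triple product of spherical harmonics over the sphere.
Rules hold: Σm=0, L=6 even, 1≤3≤3.
N = 3·5·7 = 105
Δ = 0!·2!·4!/7! = 1/105
Racah Σ t=0..0: t=0:+1/4 = 1/4
⇒ 3j(1 2 3; 0 0 0)² = 3/35, sgn -1
Racah Σ t=0..0: t=0:+1/6 = 1/6
⇒ 3j(1 2 3; 0 1 -1)² = 8/105, sgn +1
4πI² = N·(3j₀)²·(3jₘ)² = 24/35
I = -1·√(0.685714/4π) = -0.23359668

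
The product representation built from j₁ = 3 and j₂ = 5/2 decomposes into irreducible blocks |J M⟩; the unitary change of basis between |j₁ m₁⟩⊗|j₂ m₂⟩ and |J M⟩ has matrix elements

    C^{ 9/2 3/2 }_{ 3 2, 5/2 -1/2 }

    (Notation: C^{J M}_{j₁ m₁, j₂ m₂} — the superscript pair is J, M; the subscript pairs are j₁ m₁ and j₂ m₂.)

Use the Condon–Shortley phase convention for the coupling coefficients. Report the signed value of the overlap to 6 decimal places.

j₁+j₂−J=1  J+j₁−j₂=5  J−j₁+j₂=4  j₁+j₂+J+1=11
(j₁±m₁, j₂±m₂, J±M) = (5,1,2,3,6,3)
P² = 345600/77
sum k=0..1:
  [0] +1/96 = 1/96
  [1] −1/720 = -1/720
S = 13/1440
C² = P²·S² = 169/462 ; C = +0.604815

+0.604815  (= +√(169/462))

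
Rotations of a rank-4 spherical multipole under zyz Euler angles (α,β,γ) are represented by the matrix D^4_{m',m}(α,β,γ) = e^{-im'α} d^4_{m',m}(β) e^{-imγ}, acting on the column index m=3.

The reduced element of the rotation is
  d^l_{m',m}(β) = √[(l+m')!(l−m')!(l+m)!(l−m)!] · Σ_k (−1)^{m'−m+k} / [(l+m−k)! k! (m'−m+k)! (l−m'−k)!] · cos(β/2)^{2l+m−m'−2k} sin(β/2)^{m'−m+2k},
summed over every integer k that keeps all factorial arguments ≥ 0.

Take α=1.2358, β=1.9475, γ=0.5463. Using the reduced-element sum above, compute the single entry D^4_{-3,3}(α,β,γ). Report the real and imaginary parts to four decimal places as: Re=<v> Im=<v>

D^4_{-3,3}(1.2358,1.9475,0.5463) = e^{-i·-3·1.2358}·d^4_{-3,3}(1.9475)·e^{-i·3·0.5463}. Compute d first:
c=cos(1.947500/2)=0.562202, s=sin(1.947500/2)=0.827000; N=√[1·5040·5040·1]=5040.000000
k∈{6,7} keeps every argument non-negative
  k=6: (−1)^0·5040.0000/(720)·0.5622^2·0.8270^6 = +0.707808
  k=7: (−1)^1·5040.0000/(5040)·0.5622^0·0.8270^8 = -0.218798
d^4_{-3,3}(1.9475) = +0.707808 -0.218798 = +0.489010
Phases: e^{-i·(-3)·1.2358}=-0.844156-0.536098i, e^{-i·(3)·0.5463}=-0.068051-0.997682i ⇒ D=-0.233458+0.429684i

Re=-0.2335 Im=0.4297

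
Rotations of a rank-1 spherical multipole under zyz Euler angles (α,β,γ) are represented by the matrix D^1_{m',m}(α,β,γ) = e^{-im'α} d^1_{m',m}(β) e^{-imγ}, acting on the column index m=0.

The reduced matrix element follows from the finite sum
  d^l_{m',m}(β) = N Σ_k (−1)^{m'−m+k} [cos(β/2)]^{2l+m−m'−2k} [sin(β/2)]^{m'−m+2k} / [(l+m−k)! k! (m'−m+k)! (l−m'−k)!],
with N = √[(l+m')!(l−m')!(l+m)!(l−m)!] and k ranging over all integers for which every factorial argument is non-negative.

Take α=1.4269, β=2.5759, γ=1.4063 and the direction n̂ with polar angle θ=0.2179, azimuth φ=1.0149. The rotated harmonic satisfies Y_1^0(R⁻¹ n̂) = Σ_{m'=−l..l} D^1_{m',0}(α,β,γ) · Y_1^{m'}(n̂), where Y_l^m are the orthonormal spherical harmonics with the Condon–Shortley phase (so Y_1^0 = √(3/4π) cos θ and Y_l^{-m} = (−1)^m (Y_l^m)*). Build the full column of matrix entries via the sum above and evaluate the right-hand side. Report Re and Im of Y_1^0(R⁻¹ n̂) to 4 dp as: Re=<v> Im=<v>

Need the full column D^1_{m',0} for m'=−1..1 at α=1.4269, β=2.5759, γ=1.4063.
cos(β/2)=0.279090, sin(β/2)=0.960265
d^1_{-1,0}: single k=1 term ⇒ +0.379010;  D = +0.054350+0.375093i
d^1_{0,0}: k∈[0..1] ⇒ +0.077891 -0.922109 = -0.844218;  D = -0.844218+0.000000i
d^1_{1,0}: single k=0 term ⇒ -0.379010;  D = -0.054350+0.375093i
Y_1^{m'}(θ=0.2179,φ=1.0149) and Σ D·Y over m':
  (+0.0544+0.3751i)·(+0.0394-0.0634i)  (-0.8442+0.0000i)·(+0.4770+0.0000i)  (-0.0544+0.3751i)·(-0.0394-0.0634i)
Y_1^0(R⁻¹ n̂) = -0.350855+0.000000i

Re=-0.3509 Im=0.0000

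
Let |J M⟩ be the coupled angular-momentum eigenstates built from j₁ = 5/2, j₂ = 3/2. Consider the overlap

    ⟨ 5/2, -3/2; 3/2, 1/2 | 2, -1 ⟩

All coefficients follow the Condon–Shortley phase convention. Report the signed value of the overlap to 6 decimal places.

+0.154303  (= +√(1/42))

√[5·2!3!1!/7! · 1!4!2!1!1!3!] = √(24/7)
  +(−1)^1/∏(1,1,3,1,0,0)! = -1/6  (running -1/6)
  +(−1)^2/∏(2,0,2,0,1,1)! = 1/4  (running 1/12)
⟨..|..⟩ = √(24/7)·(1/12) = +0.154303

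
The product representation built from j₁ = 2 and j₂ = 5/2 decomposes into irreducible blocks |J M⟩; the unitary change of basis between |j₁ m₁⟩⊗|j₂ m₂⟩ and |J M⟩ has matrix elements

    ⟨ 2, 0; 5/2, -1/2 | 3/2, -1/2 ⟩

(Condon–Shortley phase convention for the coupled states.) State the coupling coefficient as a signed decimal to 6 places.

−√(2/35) ≈ -0.239046

j₁+j₂−J=3  J+j₁−j₂=1  J−j₁+j₂=2  j₁+j₂+J+1=7
(j₁±m₁, j₂±m₂, J±M) = (2,2,2,3,1,2)
P² = 32/35
sum k=1..2:
  [1] −1/2 = -1/2
  [2] +1/4 = 1/4
S = -1/4
C² = P²·S² = 2/35 ; C = -0.239046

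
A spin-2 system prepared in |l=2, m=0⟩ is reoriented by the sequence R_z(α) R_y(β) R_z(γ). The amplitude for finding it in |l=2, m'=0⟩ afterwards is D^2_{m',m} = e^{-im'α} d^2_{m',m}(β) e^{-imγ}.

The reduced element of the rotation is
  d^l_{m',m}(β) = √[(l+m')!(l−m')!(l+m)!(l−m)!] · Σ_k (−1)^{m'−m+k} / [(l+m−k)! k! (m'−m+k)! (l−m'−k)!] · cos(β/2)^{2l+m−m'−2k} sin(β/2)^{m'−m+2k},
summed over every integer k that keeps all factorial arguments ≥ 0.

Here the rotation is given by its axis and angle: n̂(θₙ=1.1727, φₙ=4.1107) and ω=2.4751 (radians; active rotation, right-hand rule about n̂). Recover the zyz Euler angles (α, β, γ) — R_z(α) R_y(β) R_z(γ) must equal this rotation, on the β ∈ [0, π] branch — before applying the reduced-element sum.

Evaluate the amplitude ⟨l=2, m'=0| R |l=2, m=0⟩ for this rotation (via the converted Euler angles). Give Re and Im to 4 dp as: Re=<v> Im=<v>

Axis–angle → zyz. n̂ = (sinθₙcosφₙ, sinθₙsinφₙ, cosθₙ) = (-0.521772, -0.759915, +0.387664), ω = 2.4751.
R = I cosω + sinω [n̂]ₓ + (1−cosω) n̂n̂ᵀ gives
  R = [-0.299765, +0.468484, -0.831062; +0.947818, +0.245364, -0.203563; +0.108547, -0.848716, -0.517589]
β = atan2(√(R₁₃²+R₂₃²), R₃₃) = 2.114827; α = atan2(R₂₃, R₁₃) mod 2π = 3.381806; γ = atan2(R₃₂, −R₃₁) mod 2π = 4.585184
Split into d^2_{0,0}(β=2.1148) × two z-phases.
With c≡cos(β/2)=0.491127 and s≡sin(β/2)=0.871088, N=[2·2·2·2]^{1/2}=4.000000
k∈{0,1,2} keeps every argument non-negative
  k=0: (−1)^0·4.0000/(4)·0.4911^4·0.8711^0 = +0.058180
  k=1: (−1)^1·4.0000/(1)·0.4911^2·0.8711^2 = -0.732101
  k=2: (−1)^2·4.0000/(4)·0.4911^0·0.8711^4 = +0.575769
d^2_{0,0}(2.1148) = +0.058180 -0.732101 +0.575769 = -0.098152
Phases: e^{-i·(0)·3.3818}=+1.000000+0.000000i, e^{-i·(0)·4.5852}=+1.000000+0.000000i ⇒ D=-0.098152+0.000000i

Re=-0.0982 Im=0.0000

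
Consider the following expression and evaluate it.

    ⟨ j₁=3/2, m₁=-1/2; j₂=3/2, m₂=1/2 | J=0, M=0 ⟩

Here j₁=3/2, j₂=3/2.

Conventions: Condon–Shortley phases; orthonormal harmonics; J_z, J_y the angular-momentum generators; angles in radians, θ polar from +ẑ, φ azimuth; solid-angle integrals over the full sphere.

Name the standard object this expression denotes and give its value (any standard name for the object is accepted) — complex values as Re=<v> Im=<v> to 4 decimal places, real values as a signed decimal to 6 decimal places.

This is a Clebsch–Gordan (vector-coupling) coefficient.
j₁+j₂−J=3  J+j₁−j₂=0  J−j₁+j₂=0  j₁+j₂+J+1=4
(j₁±m₁, j₂±m₂, J±M) = (1,2,2,1,0,0)
P² = 1
sum k=2..2:
  [2] +1/2 = 1/2
S = 1/2
C² = P²·S² = 1/4 ; C = +0.500000

Clebsch–Gordan coefficient, +√(1/4) ≈ +0.500000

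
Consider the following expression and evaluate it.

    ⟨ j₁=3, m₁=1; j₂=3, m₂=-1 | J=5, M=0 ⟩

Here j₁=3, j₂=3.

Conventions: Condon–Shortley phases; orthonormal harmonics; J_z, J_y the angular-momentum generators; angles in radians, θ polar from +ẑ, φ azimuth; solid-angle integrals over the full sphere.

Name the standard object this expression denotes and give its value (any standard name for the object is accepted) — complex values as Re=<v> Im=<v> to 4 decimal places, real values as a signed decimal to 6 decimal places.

This is a Clebsch–Gordan (vector-coupling) coefficient.
√[11·1!5!5!/12! · 4!2!2!4!5!5!] = √(76800/7)
  +(−1)^0/∏(0,1,2,2,3,3)! = 1/144  (running 1/144)
  +(−1)^1/∏(1,0,1,1,4,4)! = -1/576  (running 1/192)
⟨..|..⟩ = √(76800/7)·(1/192) = +0.545545

Clebsch–Gordan coefficient, +√(25/84) ≈ +0.545545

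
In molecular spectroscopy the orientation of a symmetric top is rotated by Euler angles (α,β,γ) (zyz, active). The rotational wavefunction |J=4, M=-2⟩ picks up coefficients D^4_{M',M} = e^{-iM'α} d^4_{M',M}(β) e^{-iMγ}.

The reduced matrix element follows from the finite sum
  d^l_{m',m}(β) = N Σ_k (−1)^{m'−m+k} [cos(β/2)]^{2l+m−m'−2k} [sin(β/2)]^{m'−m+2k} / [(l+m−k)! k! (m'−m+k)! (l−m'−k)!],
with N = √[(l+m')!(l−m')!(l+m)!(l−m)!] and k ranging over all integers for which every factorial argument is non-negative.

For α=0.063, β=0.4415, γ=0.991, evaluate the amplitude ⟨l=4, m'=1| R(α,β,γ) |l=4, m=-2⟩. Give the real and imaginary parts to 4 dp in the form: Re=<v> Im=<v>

Re=0.0415 Im=-0.1142

D^4_{1,-2}(0.0630,0.4415,0.9910) = e^{-i·1·0.0630}·d^4_{1,-2}(0.4415)·e^{-i·-2·0.9910}. Compute d first:
Half-angle: c=0.975734, s=0.218961. N=√(120·6·2·720)=1018.233765
k∈{0,1,2} keeps every argument non-negative
  k=0: (−1)^3·1018.2338/(72)·0.9757^5·0.2190^3 = -0.131303
  k=1: (−1)^4·1018.2338/(48)·0.9757^3·0.2190^5 = +0.009918
  k=2: (−1)^5·1018.2338/(240)·0.9757^1·0.2190^7 = -0.000100
d^4_{1,-2}(0.4415) = -0.131303 +0.009918 -0.000100 = -0.121484
Phases: e^{-i·(1)·0.0630}=+0.998016-0.062958i, e^{-i·(-2)·0.9910}=-0.399713+0.916640i ⇒ D=+0.041452-0.114194i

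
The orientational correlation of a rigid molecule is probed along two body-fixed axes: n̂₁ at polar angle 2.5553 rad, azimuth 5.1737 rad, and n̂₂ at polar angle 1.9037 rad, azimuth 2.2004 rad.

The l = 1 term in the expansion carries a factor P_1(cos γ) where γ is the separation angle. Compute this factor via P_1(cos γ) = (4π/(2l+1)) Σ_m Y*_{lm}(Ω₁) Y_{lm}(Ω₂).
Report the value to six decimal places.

Term-by-term m-sum for l=1 (normalisation 4π/3 = 4.188790):
  [-1]  conj(Y_{1,-1})(Ω₁) = +0.085087-0.171172i ; Y_{1,-1}(Ω₂) = -0.192266-0.263918i ; Δ = -0.061535+0.010455i
  [+0]  conj(Y_{1,0})(Ω₁) = -0.407005-0.000000i ; Y_{1,0}(Ω₂) = -0.159670+0.000000i ; Δ = +0.064986+0.000000i
  [+1]  conj(Y_{1,1})(Ω₁) = -0.085087-0.171172i ; Y_{1,1}(Ω₂) = +0.192266-0.263918i ; Δ = -0.061535-0.010455i
Σ over m = -0.058083+0.000000i; ×(4π/3) → -0.243299+0.000000i. Real part: -0.243299

-0.243299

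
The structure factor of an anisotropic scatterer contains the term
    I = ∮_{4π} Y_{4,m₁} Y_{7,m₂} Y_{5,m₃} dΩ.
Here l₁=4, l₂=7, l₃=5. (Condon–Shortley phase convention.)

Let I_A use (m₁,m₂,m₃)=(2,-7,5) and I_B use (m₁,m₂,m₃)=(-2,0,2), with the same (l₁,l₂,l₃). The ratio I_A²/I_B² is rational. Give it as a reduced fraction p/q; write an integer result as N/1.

Shared (l₁,l₂,l₃)=(4,7,5): N and (l;000)² cancel in I_A²/I_B².
A: Δ = 6!·2!·8!/17! = 1/6126120; Racah Σ t=0..0: t=0:+1/58060800 = 1/58060800; ⇒ 3j(4 7 5; 2 -7 5)² = 3/136, sgn +1
B: Δ = 6!·2!·8!/17! = 1/6126120; Racah Σ t=4..6: t=4:+1/69120 t=5:−1/172800 t=6:+1/7257600 = 1/113400; ⇒ 3j(4 7 5; -2 0 2)² = 512/36465, sgn -1
I_A²/I_B² = (3/136)/(512/36465) = 6435/4096

6435/4096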